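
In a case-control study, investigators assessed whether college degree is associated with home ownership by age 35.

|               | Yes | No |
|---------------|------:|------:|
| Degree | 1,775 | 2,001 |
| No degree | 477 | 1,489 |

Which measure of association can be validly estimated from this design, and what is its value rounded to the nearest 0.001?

Cells: a = 1775, b = 2001, c = 477, d = 1489.
This is a case-control study: participants were sampled on outcome status, so risks in the source population cannot be estimated directly — relative risk is not valid here. The odds ratio is the appropriate measure.
OR = (a·d)/(b·c) = (1775 × 1489) / (2001 × 477) = 2642975 / 954477 = 2.76903

2.769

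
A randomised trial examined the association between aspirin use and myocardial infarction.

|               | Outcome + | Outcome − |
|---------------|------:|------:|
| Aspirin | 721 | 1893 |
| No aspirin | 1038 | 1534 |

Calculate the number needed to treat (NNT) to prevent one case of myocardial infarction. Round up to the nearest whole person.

Risk in treated group = 721/2614 = 0.27582; risk in control = 1038/2572 = 0.40358.
Absolute risk reduction = 0.40358 − 0.27582 = 0.12775
NNT = 1 / ARR = 1 / 0.12775 = 7.828 → round up → 8

8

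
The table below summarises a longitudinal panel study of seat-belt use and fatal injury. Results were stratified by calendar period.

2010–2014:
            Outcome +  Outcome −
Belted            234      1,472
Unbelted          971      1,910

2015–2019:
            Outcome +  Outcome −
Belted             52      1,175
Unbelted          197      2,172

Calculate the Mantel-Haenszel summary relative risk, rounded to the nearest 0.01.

RR_MH = Σ(aᵢ·n₀ᵢ/nᵢ) / Σ(cᵢ·n₁ᵢ/nᵢ), with n₁ᵢ = aᵢ+bᵢ (exposed), n₀ᵢ = cᵢ+dᵢ (unexposed), nᵢ = n₁ᵢ+n₀ᵢ.
Stratum 1 (2010–2014): n₁ = 1706, n₀ = 2881, n = 4587; a·n₀/n = 234·2881/4587 = 146.9706; c·n₁/n = 971·1706/4587 = 361.1349
Stratum 2 (2015–2019): n₁ = 1227, n₀ = 2369, n = 3596; a·n₀/n = 52·2369/3596 = 34.2570; c·n₁/n = 197·1227/3596 = 67.2189
RR_MH = (146.9706 + 34.2570) / (361.1349 + 67.2189) = 181.2275 / 428.3538 = 0.42308

0.42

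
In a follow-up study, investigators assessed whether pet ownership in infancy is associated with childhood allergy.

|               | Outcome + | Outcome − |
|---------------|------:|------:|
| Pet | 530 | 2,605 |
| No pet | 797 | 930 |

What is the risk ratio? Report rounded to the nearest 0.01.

0.37

Cells: a = 530, b = 2605, c = 797, d = 930.
Risk in exposed = 530/3135 = 0.16906; risk in unexposed = 797/1727 = 0.46149.
RR = 0.16906 / 0.46149 = 0.36633
The risk is 63% lower among the exposed than among the unexposed.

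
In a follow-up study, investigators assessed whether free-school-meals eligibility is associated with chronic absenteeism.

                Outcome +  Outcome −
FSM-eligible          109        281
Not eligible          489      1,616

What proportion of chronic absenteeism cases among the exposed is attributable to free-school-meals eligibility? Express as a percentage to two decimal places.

Cells: a = 109, b = 281, c = 489, d = 1616.
Risk in exposed = 109/390 = 0.27949; risk in unexposed = 489/2105 = 0.23230.
RR = 0.27949/0.23230 = 1.20311
AR% = (RR − 1)/RR × 100 = (1.20311 − 1)/1.20311 × 100 = 16.8820%

16.88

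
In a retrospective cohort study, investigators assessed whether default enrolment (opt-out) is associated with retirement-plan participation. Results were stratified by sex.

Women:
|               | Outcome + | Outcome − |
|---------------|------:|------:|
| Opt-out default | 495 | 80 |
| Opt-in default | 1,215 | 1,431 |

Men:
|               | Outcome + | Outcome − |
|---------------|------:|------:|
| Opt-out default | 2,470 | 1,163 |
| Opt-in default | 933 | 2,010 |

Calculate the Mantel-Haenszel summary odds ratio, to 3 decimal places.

4.995

OR_MH = Σ(aᵢdᵢ/nᵢ) / Σ(bᵢcᵢ/nᵢ), where nᵢ is the stratum total.
Stratum 1 (Women): n = 3221; a·d/n = 495·1431/3221 = 219.9146; b·c/n = 80·1215/3221 = 30.1770
Stratum 2 (Men): n = 6576; a·d/n = 2470·2010/6576 = 754.9726; b·c/n = 1163·933/6576 = 165.0059
OR_MH = (219.9146 + 754.9726) / (30.1770 + 165.0059) = 974.8873 / 195.1829 = 4.99474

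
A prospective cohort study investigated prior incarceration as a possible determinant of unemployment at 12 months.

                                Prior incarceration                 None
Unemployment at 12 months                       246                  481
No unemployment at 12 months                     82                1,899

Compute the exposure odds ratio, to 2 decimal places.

11.84

Reading the table with exposure as columns: a = 246 (Prior incarceration, case), b = 82 (Prior incarceration, non-case), c = 481 (None, case), d = 1899.
OR = (a·d)/(b·c) = (246 × 1899) / (82 × 481) = 467154 / 39442 = 11.84407
The odds of unemployment at 12 months are about 11.84 times as high in the prior incarceration group.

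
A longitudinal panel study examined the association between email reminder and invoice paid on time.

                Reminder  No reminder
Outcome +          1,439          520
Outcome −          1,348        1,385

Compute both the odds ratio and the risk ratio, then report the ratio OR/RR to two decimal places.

1.50

Reading the table with exposure as columns: a = 1439 (Reminder, case), b = 1348 (Reminder, non-case), c = 520 (No reminder, case), d = 1385.
OR = (1439·1385)/(1348·520) = 1993015/700960 = 2.84326
Risk in exposed = 1439/2787 = 0.51633; risk in unexposed = 520/1905 = 0.27297; RR = 1.89154
OR/RR = 2.84326 / 1.89154 = 1.50315
The outcome is not rare, so the OR lies further from 1 than the RR.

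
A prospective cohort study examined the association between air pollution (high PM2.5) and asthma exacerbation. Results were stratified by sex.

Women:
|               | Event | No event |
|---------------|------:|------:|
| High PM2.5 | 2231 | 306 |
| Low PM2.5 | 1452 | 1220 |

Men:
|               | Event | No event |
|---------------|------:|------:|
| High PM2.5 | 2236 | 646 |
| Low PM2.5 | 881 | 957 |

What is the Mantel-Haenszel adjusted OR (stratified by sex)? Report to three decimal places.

4.740

OR_MH = Σ(aᵢdᵢ/nᵢ) / Σ(bᵢcᵢ/nᵢ), where nᵢ is the stratum total.
Stratum 1 (Women): n = 5209; a·d/n = 2231·1220/5209 = 522.5226; b·c/n = 306·1452/5209 = 85.2970
Stratum 2 (Men): n = 4720; a·d/n = 2236·957/4720 = 453.3585; b·c/n = 646·881/4720 = 120.5775
OR_MH = (522.5226 + 453.3585) / (85.2970 + 120.5775) = 975.8810 / 205.8745 = 4.74017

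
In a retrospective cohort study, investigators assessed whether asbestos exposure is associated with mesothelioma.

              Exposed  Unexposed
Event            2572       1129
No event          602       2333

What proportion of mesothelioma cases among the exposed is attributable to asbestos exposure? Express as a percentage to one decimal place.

59.8

Reading the table with exposure as columns: a = 2572 (Exposed, case), b = 602 (Exposed, non-case), c = 1129 (Unexposed, case), d = 2333.
Risk in exposed = 2572/3174 = 0.81033; risk in unexposed = 1129/3462 = 0.32611.
RR = 0.81033/0.32611 = 2.48483
AR% = (RR − 1)/RR × 100 = (2.48483 − 1)/2.48483 × 100 = 59.7558%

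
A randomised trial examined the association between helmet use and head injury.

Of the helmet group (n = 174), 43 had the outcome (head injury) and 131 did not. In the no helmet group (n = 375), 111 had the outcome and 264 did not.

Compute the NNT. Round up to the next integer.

Risk in treated group = 43/174 = 0.24713; risk in control = 111/375 = 0.29600.
Absolute risk reduction = 0.29600 − 0.24713 = 0.04887
NNT = 1 / ARR = 1 / 0.04887 = 20.461 → round up → 21

21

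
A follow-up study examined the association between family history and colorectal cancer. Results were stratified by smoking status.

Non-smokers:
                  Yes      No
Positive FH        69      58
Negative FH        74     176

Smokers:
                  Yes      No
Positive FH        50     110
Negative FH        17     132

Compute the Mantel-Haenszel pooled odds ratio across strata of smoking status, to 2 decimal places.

3.07

OR_MH = Σ(aᵢdᵢ/nᵢ) / Σ(bᵢcᵢ/nᵢ), where nᵢ is the stratum total.
Stratum 1 (Non-smokers): n = 377; a·d/n = 69·176/377 = 32.2122; b·c/n = 58·74/377 = 11.3846
Stratum 2 (Smokers): n = 309; a·d/n = 50·132/309 = 21.3592; b·c/n = 110·17/309 = 6.0518
OR_MH = (32.2122 + 21.3592) / (11.3846 + 6.0518) = 53.5714 / 17.4364 = 3.07239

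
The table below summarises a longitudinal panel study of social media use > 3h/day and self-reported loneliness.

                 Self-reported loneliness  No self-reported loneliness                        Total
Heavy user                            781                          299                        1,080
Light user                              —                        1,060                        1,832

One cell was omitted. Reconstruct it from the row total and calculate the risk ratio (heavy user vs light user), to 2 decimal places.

The missing cell is in the unexposed row: 1832 − 1060 = 772.
So a = 781, b = 299, c = 772, d = 1060.
RR = [a/(a+b)] / [c/(c+d)] = (781/1080) / (772/1832) = 0.72315/0.42140 = 1.71607

1.72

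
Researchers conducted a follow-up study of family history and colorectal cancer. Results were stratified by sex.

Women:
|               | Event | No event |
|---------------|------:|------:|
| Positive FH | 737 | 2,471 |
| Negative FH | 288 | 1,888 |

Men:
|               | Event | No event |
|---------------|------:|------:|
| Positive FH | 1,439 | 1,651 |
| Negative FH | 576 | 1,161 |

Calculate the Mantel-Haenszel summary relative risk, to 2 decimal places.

1.51

RR_MH = Σ(aᵢ·n₀ᵢ/nᵢ) / Σ(cᵢ·n₁ᵢ/nᵢ), with n₁ᵢ = aᵢ+bᵢ (exposed), n₀ᵢ = cᵢ+dᵢ (unexposed), nᵢ = n₁ᵢ+n₀ᵢ.
Stratum 1 (Women): n₁ = 3208, n₀ = 2176, n = 5384; a·n₀/n = 737·2176/5384 = 297.8663; c·n₁/n = 288·3208/5384 = 171.6018
Stratum 2 (Men): n₁ = 3090, n₀ = 1737, n = 4827; a·n₀/n = 1439·1737/4827 = 517.8254; c·n₁/n = 576·3090/4827 = 368.7259
RR_MH = (297.8663 + 517.8254) / (171.6018 + 368.7259) = 815.6916 / 540.3277 = 1.50962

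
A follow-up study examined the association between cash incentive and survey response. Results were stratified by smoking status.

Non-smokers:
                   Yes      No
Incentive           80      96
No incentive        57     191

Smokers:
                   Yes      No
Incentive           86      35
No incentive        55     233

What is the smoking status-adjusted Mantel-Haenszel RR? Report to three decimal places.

2.688

RR_MH = Σ(aᵢ·n₀ᵢ/nᵢ) / Σ(cᵢ·n₁ᵢ/nᵢ), with n₁ᵢ = aᵢ+bᵢ (exposed), n₀ᵢ = cᵢ+dᵢ (unexposed), nᵢ = n₁ᵢ+n₀ᵢ.
Stratum 1 (Non-smokers): n₁ = 176, n₀ = 248, n = 424; a·n₀/n = 80·248/424 = 46.7925; c·n₁/n = 57·176/424 = 23.6604
Stratum 2 (Smokers): n₁ = 121, n₀ = 288, n = 409; a·n₀/n = 86·288/409 = 60.5575; c·n₁/n = 55·121/409 = 16.2714
RR_MH = (46.7925 + 60.5575) / (23.6604 + 16.2714) = 107.3499 / 39.9318 = 2.68833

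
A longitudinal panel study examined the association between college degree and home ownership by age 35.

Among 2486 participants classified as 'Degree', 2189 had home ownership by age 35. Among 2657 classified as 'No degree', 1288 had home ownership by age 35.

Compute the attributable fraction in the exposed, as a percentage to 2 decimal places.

44.95

From the description: a = 2189, b = 297, c = 1288, d = 1369.
Risk in exposed = 2189/2486 = 0.88053; risk in unexposed = 1288/2657 = 0.48476.
RR = 0.88053/0.48476 = 1.81644
AR% = (RR − 1)/RR × 100 = (1.81644 − 1)/1.81644 × 100 = 44.9472%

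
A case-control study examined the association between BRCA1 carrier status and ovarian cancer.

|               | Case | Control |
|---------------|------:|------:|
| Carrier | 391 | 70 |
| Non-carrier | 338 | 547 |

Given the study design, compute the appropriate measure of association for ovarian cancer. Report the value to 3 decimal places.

9.040

Cells: a = 391, b = 70, c = 338, d = 547.
This is a case-control study: participants were sampled on outcome status, so risks in the source population cannot be estimated directly — relative risk is not valid here. The odds ratio is the appropriate measure.
OR = (a·d)/(b·c) = (391 × 547) / (70 × 338) = 213877 / 23660 = 9.03960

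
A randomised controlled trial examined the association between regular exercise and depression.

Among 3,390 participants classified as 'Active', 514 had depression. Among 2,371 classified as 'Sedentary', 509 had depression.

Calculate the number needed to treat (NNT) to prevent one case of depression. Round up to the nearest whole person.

16

Risk in treated group = 514/3390 = 0.15162; risk in control = 509/2371 = 0.21468.
Absolute risk reduction = 0.21468 − 0.15162 = 0.06305
NNT = 1 / ARR = 1 / 0.06305 = 15.859 → round up → 16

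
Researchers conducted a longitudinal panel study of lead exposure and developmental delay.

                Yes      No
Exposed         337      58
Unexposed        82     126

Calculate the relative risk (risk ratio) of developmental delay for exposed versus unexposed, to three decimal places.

Cells: a = 337, b = 58, c = 82, d = 126.
Risk in exposed = 337/395 = 0.85316; risk in unexposed = 82/208 = 0.39423.
RR = 0.85316 / 0.39423 = 2.16412
The risk among the exposed is 2.16 times that among the unexposed.

2.164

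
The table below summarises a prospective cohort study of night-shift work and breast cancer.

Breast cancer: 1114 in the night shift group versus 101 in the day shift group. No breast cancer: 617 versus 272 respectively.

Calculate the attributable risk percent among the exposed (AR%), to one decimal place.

57.9

From the description: a = 1114, b = 617, c = 101, d = 272.
Risk in exposed = 1114/1731 = 0.64356; risk in unexposed = 101/373 = 0.27078.
RR = 0.64356/0.27078 = 2.37671
AR% = (RR − 1)/RR × 100 = (2.37671 − 1)/2.37671 × 100 = 57.9250%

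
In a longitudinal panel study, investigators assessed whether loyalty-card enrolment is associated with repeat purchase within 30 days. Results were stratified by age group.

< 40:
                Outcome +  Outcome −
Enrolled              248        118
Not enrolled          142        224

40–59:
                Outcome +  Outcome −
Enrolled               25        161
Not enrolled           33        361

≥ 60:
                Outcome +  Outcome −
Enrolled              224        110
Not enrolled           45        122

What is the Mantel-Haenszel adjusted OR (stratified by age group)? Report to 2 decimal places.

OR_MH = Σ(aᵢdᵢ/nᵢ) / Σ(bᵢcᵢ/nᵢ), where nᵢ is the stratum total.
Stratum 1 (< 40): n = 732; a·d/n = 248·224/732 = 75.8907; b·c/n = 118·142/732 = 22.8907
Stratum 2 (40–59): n = 580; a·d/n = 25·361/580 = 15.5603; b·c/n = 161·33/580 = 9.1603
Stratum 3 (≥ 60): n = 501; a·d/n = 224·122/501 = 54.5469; b·c/n = 110·45/501 = 9.8802
OR_MH = (75.8907 + 15.5603 + 54.5469) / (22.8907 + 9.1603 + 9.8802) = 145.9980 / 41.9313 = 3.48184

3.48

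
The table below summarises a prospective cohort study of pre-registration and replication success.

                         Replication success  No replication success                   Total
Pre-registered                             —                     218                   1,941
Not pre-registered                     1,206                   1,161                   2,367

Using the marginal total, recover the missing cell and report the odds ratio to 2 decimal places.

7.61

The missing cell is in the exposed row: 1941 − 218 = 1723.
So a = 1723, b = 218, c = 1206, d = 1161.
OR = (a·d)/(b·c) = (1723 × 1161) / (218 × 1206) = 2000403 / 262908 = 7.60876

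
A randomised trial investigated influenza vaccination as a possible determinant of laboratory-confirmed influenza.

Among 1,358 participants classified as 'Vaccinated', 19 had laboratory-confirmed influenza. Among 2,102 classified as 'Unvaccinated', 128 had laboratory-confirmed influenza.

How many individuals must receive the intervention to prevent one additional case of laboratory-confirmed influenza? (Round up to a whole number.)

22

Risk in treated group = 19/1358 = 0.01399; risk in control = 128/2102 = 0.06089.
Absolute risk reduction = 0.06089 − 0.01399 = 0.04690
NNT = 1 / ARR = 1 / 0.04690 = 21.320 → round up → 22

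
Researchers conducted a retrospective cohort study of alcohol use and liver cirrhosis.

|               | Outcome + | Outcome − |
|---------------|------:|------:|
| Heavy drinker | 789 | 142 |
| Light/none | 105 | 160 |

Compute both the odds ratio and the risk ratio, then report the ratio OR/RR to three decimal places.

Cells: a = 789, b = 142, c = 105, d = 160.
OR = (789·160)/(142·105) = 126240/14910 = 8.46680
Risk in exposed = 789/931 = 0.84748; risk in unexposed = 105/265 = 0.39623; RR = 2.13887
OR/RR = 8.46680 / 2.13887 = 3.95854
The outcome is not rare, so the OR lies further from 1 than the RR.

3.959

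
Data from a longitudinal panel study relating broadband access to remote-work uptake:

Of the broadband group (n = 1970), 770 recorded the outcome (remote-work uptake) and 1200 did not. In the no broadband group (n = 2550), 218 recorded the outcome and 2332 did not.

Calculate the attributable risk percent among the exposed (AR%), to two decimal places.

From the description: a = 770, b = 1200, c = 218, d = 2332.
Risk in exposed = 770/1970 = 0.39086; risk in unexposed = 218/2550 = 0.08549.
RR = 0.39086/0.08549 = 4.57202
AR% = (RR − 1)/RR × 100 = (4.57202 − 1)/4.57202 × 100 = 78.1278%

78.13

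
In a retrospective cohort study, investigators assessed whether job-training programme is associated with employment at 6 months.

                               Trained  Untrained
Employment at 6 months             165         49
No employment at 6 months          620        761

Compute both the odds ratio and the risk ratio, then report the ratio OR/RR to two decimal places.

Reading the table with exposure as columns: a = 165 (Trained, case), b = 620 (Trained, non-case), c = 49 (Untrained, case), d = 761.
OR = (165·761)/(620·49) = 125565/30380 = 4.13315
Risk in exposed = 165/785 = 0.21019; risk in unexposed = 49/810 = 0.06049; RR = 3.47459
OR/RR = 4.13315 / 3.47459 = 1.18954
The outcome is not rare, so the OR lies further from 1 than the RR.

1.19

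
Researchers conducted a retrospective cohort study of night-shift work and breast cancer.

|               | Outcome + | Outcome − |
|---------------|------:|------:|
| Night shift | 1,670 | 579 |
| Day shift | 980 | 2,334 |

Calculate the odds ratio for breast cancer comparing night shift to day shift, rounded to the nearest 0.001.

Cells: a = 1670, b = 579, c = 980, d = 2334.
OR = (a·d)/(b·c) = (1670 × 2334) / (579 × 980) = 3897780 / 567420 = 6.86930
The odds of breast cancer are about 6.87 times as high in the night shift group.

6.869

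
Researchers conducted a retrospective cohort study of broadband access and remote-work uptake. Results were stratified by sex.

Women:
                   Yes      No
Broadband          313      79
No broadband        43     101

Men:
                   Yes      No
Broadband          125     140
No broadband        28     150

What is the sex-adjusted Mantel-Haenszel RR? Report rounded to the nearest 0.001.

2.787

RR_MH = Σ(aᵢ·n₀ᵢ/nᵢ) / Σ(cᵢ·n₁ᵢ/nᵢ), with n₁ᵢ = aᵢ+bᵢ (exposed), n₀ᵢ = cᵢ+dᵢ (unexposed), nᵢ = n₁ᵢ+n₀ᵢ.
Stratum 1 (Women): n₁ = 392, n₀ = 144, n = 536; a·n₀/n = 313·144/536 = 84.0896; c·n₁/n = 43·392/536 = 31.4478
Stratum 2 (Men): n₁ = 265, n₀ = 178, n = 443; a·n₀/n = 125·178/443 = 50.2257; c·n₁/n = 28·265/443 = 16.7494
RR_MH = (84.0896 + 50.2257) / (31.4478 + 16.7494) = 134.3153 / 48.1972 = 2.78679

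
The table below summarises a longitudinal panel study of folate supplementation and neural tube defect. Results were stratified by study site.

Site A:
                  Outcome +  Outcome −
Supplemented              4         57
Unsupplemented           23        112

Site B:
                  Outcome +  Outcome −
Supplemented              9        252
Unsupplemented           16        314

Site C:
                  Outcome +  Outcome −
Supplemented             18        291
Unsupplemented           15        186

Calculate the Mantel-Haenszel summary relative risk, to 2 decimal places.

0.64

RR_MH = Σ(aᵢ·n₀ᵢ/nᵢ) / Σ(cᵢ·n₁ᵢ/nᵢ), with n₁ᵢ = aᵢ+bᵢ (exposed), n₀ᵢ = cᵢ+dᵢ (unexposed), nᵢ = n₁ᵢ+n₀ᵢ.
Stratum 1 (Site A): n₁ = 61, n₀ = 135, n = 196; a·n₀/n = 4·135/196 = 2.7551; c·n₁/n = 23·61/196 = 7.1582
Stratum 2 (Site B): n₁ = 261, n₀ = 330, n = 591; a·n₀/n = 9·330/591 = 5.0254; c·n₁/n = 16·261/591 = 7.0660
Stratum 3 (Site C): n₁ = 309, n₀ = 201, n = 510; a·n₀/n = 18·201/510 = 7.0941; c·n₁/n = 15·309/510 = 9.0882
RR_MH = (2.7551 + 5.0254 + 7.0941) / (7.1582 + 7.0660 + 9.0882) = 14.8746 / 23.3124 = 0.63806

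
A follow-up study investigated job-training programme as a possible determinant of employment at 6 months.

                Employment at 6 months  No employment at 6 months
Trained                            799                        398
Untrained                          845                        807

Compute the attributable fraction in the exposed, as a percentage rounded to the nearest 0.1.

23.4

Cells: a = 799, b = 398, c = 845, d = 807.
Risk in exposed = 799/1197 = 0.66750; risk in unexposed = 845/1652 = 0.51150.
RR = 0.66750/0.51150 = 1.30499
AR% = (RR − 1)/RR × 100 = (1.30499 − 1)/1.30499 × 100 = 23.3708%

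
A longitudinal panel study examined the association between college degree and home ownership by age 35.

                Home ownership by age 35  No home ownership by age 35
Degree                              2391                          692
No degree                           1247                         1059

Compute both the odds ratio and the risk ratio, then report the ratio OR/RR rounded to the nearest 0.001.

2.046

Cells: a = 2391, b = 692, c = 1247, d = 1059.
OR = (2391·1059)/(692·1247) = 2532069/862924 = 2.93429
Risk in exposed = 2391/3083 = 0.77554; risk in unexposed = 1247/2306 = 0.54076; RR = 1.43416
OR/RR = 2.93429 / 1.43416 = 2.04599
The outcome is not rare, so the OR lies further from 1 than the RR.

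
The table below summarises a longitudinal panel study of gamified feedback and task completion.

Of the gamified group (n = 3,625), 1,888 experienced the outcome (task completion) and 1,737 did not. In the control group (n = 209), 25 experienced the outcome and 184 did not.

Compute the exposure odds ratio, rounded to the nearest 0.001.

8.000

From the description: a = 1888, b = 1737, c = 25, d = 184.
OR = (a·d)/(b·c) = (1888 × 184) / (1737 × 25) = 347392 / 43425 = 7.99982
The odds of task completion are about 8.00 times as high in the gamified group.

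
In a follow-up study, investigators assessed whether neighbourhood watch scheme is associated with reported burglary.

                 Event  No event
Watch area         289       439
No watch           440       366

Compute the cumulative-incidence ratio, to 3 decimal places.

Cells: a = 289, b = 439, c = 440, d = 366.
Risk in exposed = 289/728 = 0.39698; risk in unexposed = 440/806 = 0.54591.
RR = 0.39698 / 0.54591 = 0.72719
The risk is 27% lower among the exposed than among the unexposed.

0.727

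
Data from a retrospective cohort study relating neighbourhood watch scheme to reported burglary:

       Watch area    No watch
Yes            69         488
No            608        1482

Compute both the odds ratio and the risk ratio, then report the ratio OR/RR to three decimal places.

Reading the table with exposure as columns: a = 69 (Watch area, case), b = 608 (Watch area, non-case), c = 488 (No watch, case), d = 1482.
OR = (69·1482)/(608·488) = 102258/296704 = 0.34465
Risk in exposed = 69/677 = 0.10192; risk in unexposed = 488/1970 = 0.24772; RR = 0.41144
OR/RR = 0.34465 / 0.41144 = 0.83766
The outcome is not rare, so the OR lies further from 1 than the RR.

0.838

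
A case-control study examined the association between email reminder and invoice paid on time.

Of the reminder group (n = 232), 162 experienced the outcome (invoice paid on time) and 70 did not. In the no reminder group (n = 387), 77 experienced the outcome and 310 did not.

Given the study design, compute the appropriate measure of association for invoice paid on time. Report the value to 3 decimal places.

From the description: a = 162, b = 70, c = 77, d = 310.
This is a case-control study: participants were sampled on outcome status, so risks in the source population cannot be estimated directly — relative risk is not valid here. The odds ratio is the appropriate measure.
OR = (a·d)/(b·c) = (162 × 310) / (70 × 77) = 50220 / 5390 = 9.31725

9.317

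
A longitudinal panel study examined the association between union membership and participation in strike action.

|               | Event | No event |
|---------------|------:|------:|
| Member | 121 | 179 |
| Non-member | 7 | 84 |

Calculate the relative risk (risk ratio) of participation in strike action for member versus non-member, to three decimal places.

5.243

Cells: a = 121, b = 179, c = 7, d = 84.
Risk in exposed = 121/300 = 0.40333; risk in unexposed = 7/91 = 0.07692.
RR = 0.40333 / 0.07692 = 5.24333
The risk among the exposed is 5.24 times that among the unexposed.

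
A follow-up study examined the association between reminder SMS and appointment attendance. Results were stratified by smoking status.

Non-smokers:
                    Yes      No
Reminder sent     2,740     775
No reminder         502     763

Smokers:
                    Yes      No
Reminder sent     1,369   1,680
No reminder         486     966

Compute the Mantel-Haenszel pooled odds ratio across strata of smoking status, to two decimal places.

2.78

OR_MH = Σ(aᵢdᵢ/nᵢ) / Σ(bᵢcᵢ/nᵢ), where nᵢ is the stratum total.
Stratum 1 (Non-smokers): n = 4780; a·d/n = 2740·763/4780 = 437.3682; b·c/n = 775·502/4780 = 81.3912
Stratum 2 (Smokers): n = 4501; a·d/n = 1369·966/4501 = 293.8134; b·c/n = 1680·486/4501 = 181.3997
OR_MH = (437.3682 + 293.8134) / (81.3912 + 181.3997) = 731.1816 / 262.7909 = 2.78237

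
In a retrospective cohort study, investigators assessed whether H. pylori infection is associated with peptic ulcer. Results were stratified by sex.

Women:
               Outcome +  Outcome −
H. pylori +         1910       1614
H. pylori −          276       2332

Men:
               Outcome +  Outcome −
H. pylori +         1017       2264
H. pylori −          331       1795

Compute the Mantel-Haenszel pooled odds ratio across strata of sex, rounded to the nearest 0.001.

5.037

OR_MH = Σ(aᵢdᵢ/nᵢ) / Σ(bᵢcᵢ/nᵢ), where nᵢ is the stratum total.
Stratum 1 (Women): n = 6132; a·d/n = 1910·2332/6132 = 726.3731; b·c/n = 1614·276/6132 = 72.6458
Stratum 2 (Men): n = 5407; a·d/n = 1017·1795/5407 = 337.6207; b·c/n = 2264·331/5407 = 138.5952
OR_MH = (726.3731 + 337.6207) / (72.6458 + 138.5952) = 1063.9938 / 211.2409 = 5.03687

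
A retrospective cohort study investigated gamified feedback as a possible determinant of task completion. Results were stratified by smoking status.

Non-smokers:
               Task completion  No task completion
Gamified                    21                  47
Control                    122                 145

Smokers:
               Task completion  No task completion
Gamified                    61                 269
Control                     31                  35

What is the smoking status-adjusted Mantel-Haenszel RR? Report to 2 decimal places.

0.53

RR_MH = Σ(aᵢ·n₀ᵢ/nᵢ) / Σ(cᵢ·n₁ᵢ/nᵢ), with n₁ᵢ = aᵢ+bᵢ (exposed), n₀ᵢ = cᵢ+dᵢ (unexposed), nᵢ = n₁ᵢ+n₀ᵢ.
Stratum 1 (Non-smokers): n₁ = 68, n₀ = 267, n = 335; a·n₀/n = 21·267/335 = 16.7373; c·n₁/n = 122·68/335 = 24.7642
Stratum 2 (Smokers): n₁ = 330, n₀ = 66, n = 396; a·n₀/n = 61·66/396 = 10.1667; c·n₁/n = 31·330/396 = 25.8333
RR_MH = (16.7373 + 10.1667) / (24.7642 + 25.8333) = 26.9040 / 50.5975 = 0.53173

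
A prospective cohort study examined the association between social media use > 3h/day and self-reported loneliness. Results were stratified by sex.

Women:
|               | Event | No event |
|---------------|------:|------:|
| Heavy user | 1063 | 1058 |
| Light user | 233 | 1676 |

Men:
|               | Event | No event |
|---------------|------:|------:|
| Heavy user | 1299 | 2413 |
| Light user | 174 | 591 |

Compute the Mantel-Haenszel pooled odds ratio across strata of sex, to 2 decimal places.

3.96

OR_MH = Σ(aᵢdᵢ/nᵢ) / Σ(bᵢcᵢ/nᵢ), where nᵢ is the stratum total.
Stratum 1 (Women): n = 4030; a·d/n = 1063·1676/4030 = 442.0814; b·c/n = 1058·233/4030 = 61.1697
Stratum 2 (Men): n = 4477; a·d/n = 1299·591/4477 = 171.4784; b·c/n = 2413·174/4477 = 93.7820
OR_MH = (442.0814 + 171.4784) / (61.1697 + 93.7820) = 613.5598 / 154.9517 = 3.95968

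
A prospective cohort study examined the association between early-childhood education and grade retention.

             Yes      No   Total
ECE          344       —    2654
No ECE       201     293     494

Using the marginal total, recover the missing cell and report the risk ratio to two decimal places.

0.32

The missing cell is in the exposed row: 2654 − 344 = 2310.
So a = 344, b = 2310, c = 201, d = 293.
RR = [a/(a+b)] / [c/(c+d)] = (344/2654) / (201/494) = 0.12962/0.40688 = 0.31856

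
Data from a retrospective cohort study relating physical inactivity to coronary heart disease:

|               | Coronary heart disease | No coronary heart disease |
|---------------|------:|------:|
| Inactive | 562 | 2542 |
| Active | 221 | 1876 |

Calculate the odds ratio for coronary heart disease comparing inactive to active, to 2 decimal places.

1.88

Cells: a = 562, b = 2542, c = 221, d = 1876.
OR = (a·d)/(b·c) = (562 × 1876) / (2542 × 221) = 1054312 / 561782 = 1.87673
The odds of coronary heart disease are about 1.88 times as high in the inactive group.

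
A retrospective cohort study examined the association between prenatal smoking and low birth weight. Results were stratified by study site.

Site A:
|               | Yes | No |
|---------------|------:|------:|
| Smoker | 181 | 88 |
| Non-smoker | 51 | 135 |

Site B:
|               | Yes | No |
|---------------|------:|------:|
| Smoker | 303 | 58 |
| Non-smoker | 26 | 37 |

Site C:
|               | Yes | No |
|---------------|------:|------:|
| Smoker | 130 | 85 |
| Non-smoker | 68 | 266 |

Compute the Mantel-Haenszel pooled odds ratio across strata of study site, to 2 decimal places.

OR_MH = Σ(aᵢdᵢ/nᵢ) / Σ(bᵢcᵢ/nᵢ), where nᵢ is the stratum total.
Stratum 1 (Site A): n = 455; a·d/n = 181·135/455 = 53.7033; b·c/n = 88·51/455 = 9.8637
Stratum 2 (Site B): n = 424; a·d/n = 303·37/424 = 26.4410; b·c/n = 58·26/424 = 3.5566
Stratum 3 (Site C): n = 549; a·d/n = 130·266/549 = 62.9872; b·c/n = 85·68/549 = 10.5282
OR_MH = (53.7033 + 26.4410 + 62.9872) / (9.8637 + 3.5566 + 10.5282) = 143.1316 / 23.9486 = 5.97662

5.98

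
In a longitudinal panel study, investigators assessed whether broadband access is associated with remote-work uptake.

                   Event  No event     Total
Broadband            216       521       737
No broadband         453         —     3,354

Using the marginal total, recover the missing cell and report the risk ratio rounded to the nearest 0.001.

The missing cell is in the unexposed row: 3354 − 453 = 2901.
So a = 216, b = 521, c = 453, d = 2901.
RR = [a/(a+b)] / [c/(c+d)] = (216/737) / (453/3354) = 0.29308/0.13506 = 2.16996

2.170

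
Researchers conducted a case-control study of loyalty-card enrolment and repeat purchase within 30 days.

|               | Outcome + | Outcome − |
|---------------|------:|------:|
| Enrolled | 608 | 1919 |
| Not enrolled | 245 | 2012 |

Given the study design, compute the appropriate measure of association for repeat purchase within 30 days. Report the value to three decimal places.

2.602

Cells: a = 608, b = 1919, c = 245, d = 2012.
This is a case-control study: participants were sampled on outcome status, so risks in the source population cannot be estimated directly — relative risk is not valid here. The odds ratio is the appropriate measure.
OR = (a·d)/(b·c) = (608 × 2012) / (1919 × 245) = 1223296 / 470155 = 2.60190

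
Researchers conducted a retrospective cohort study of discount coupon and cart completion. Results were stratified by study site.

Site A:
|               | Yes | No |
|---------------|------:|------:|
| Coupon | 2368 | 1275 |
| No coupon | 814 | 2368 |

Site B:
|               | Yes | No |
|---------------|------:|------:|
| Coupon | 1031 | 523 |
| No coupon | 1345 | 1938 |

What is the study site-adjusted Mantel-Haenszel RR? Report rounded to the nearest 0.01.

2.08

RR_MH = Σ(aᵢ·n₀ᵢ/nᵢ) / Σ(cᵢ·n₁ᵢ/nᵢ), with n₁ᵢ = aᵢ+bᵢ (exposed), n₀ᵢ = cᵢ+dᵢ (unexposed), nᵢ = n₁ᵢ+n₀ᵢ.
Stratum 1 (Site A): n₁ = 3643, n₀ = 3182, n = 6825; a·n₀/n = 2368·3182/6825 = 1104.0258; c·n₁/n = 814·3643/6825 = 434.4911
Stratum 2 (Site B): n₁ = 1554, n₀ = 3283, n = 4837; a·n₀/n = 1031·3283/4837 = 699.7670; c·n₁/n = 1345·1554/4837 = 432.1129
RR_MH = (1104.0258 + 699.7670) / (434.4911 + 432.1129) = 1803.7928 / 866.6040 = 2.08145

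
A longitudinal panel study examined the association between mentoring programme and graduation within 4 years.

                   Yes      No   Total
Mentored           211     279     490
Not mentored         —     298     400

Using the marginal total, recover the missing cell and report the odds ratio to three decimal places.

The missing cell is in the unexposed row: 400 − 298 = 102.
So a = 211, b = 279, c = 102, d = 298.
OR = (a·d)/(b·c) = (211 × 298) / (279 × 102) = 62878 / 28458 = 2.20950

2.210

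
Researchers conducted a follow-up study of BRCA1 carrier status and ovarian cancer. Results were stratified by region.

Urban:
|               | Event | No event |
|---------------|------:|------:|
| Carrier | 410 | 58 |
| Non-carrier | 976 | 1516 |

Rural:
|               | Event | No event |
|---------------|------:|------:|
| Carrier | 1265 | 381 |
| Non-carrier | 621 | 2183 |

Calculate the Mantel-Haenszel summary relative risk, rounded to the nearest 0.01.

2.97

RR_MH = Σ(aᵢ·n₀ᵢ/nᵢ) / Σ(cᵢ·n₁ᵢ/nᵢ), with n₁ᵢ = aᵢ+bᵢ (exposed), n₀ᵢ = cᵢ+dᵢ (unexposed), nᵢ = n₁ᵢ+n₀ᵢ.
Stratum 1 (Urban): n₁ = 468, n₀ = 2492, n = 2960; a·n₀/n = 410·2492/2960 = 345.1757; c·n₁/n = 976·468/2960 = 154.3135
Stratum 2 (Rural): n₁ = 1646, n₀ = 2804, n = 4450; a·n₀/n = 1265·2804/4450 = 797.0921; c·n₁/n = 621·1646/4450 = 229.7002
RR_MH = (345.1757 + 797.0921) / (154.3135 + 229.7002) = 1142.2678 / 384.0137 = 2.97455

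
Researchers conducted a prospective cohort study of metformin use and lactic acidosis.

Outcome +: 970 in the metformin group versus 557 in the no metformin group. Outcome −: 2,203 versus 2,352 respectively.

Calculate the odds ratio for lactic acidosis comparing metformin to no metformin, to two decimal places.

1.86

From the description: a = 970, b = 2203, c = 557, d = 2352.
OR = (a·d)/(b·c) = (970 × 2352) / (2203 × 557) = 2281440 / 1227071 = 1.85926
The odds of lactic acidosis are about 1.86 times as high in the metformin group.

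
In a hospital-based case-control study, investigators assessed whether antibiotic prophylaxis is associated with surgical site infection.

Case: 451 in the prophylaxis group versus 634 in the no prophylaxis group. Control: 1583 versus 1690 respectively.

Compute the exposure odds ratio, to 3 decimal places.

0.759

From the description: a = 451, b = 1583, c = 634, d = 1690.
OR = (a·d)/(b·c) = (451 × 1690) / (1583 × 634) = 762190 / 1003622 = 0.75944
Exposure is associated with lower odds of surgical site infection (OR = 0.76 < 1).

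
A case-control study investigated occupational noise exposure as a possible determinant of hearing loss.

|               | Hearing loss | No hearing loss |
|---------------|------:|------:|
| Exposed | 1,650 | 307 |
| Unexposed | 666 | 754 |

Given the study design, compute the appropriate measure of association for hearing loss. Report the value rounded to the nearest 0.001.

Cells: a = 1650, b = 307, c = 666, d = 754.
This is a case-control study: participants were sampled on outcome status, so risks in the source population cannot be estimated directly — relative risk is not valid here. The odds ratio is the appropriate measure.
OR = (a·d)/(b·c) = (1650 × 754) / (307 × 666) = 1244100 / 204462 = 6.08475

6.085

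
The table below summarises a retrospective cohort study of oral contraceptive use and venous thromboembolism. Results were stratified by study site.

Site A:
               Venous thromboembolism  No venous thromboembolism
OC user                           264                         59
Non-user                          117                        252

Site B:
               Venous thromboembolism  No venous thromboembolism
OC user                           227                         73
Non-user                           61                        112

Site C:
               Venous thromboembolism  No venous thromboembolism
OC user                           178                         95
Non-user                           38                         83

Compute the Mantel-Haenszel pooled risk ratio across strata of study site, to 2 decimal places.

2.33

RR_MH = Σ(aᵢ·n₀ᵢ/nᵢ) / Σ(cᵢ·n₁ᵢ/nᵢ), with n₁ᵢ = aᵢ+bᵢ (exposed), n₀ᵢ = cᵢ+dᵢ (unexposed), nᵢ = n₁ᵢ+n₀ᵢ.
Stratum 1 (Site A): n₁ = 323, n₀ = 369, n = 692; a·n₀/n = 264·369/692 = 140.7746; c·n₁/n = 117·323/692 = 54.6113
Stratum 2 (Site B): n₁ = 300, n₀ = 173, n = 473; a·n₀/n = 227·173/473 = 83.0254; c·n₁/n = 61·300/473 = 38.6892
Stratum 3 (Site C): n₁ = 273, n₀ = 121, n = 394; a·n₀/n = 178·121/394 = 54.6650; c·n₁/n = 38·273/394 = 26.3299
RR_MH = (140.7746 + 83.0254 + 54.6650) / (54.6113 + 38.6892 + 26.3299) = 278.4649 / 119.6304 = 2.32771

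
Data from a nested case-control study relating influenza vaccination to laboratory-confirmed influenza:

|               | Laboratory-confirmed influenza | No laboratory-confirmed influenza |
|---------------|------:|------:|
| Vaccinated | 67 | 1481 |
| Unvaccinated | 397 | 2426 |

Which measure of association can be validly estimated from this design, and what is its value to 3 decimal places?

0.276

Cells: a = 67, b = 1481, c = 397, d = 2426.
This is a nested case-control study: participants were sampled on outcome status, so risks in the source population cannot be estimated directly — relative risk is not valid here. The odds ratio is the appropriate measure.
OR = (a·d)/(b·c) = (67 × 2426) / (1481 × 397) = 162542 / 587957 = 0.27645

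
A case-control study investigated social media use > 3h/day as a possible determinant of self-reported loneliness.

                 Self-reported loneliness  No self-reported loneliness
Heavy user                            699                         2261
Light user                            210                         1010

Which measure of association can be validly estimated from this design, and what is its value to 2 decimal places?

1.49

Cells: a = 699, b = 2261, c = 210, d = 1010.
This is a case-control study: participants were sampled on outcome status, so risks in the source population cannot be estimated directly — relative risk is not valid here. The odds ratio is the appropriate measure.
OR = (a·d)/(b·c) = (699 × 1010) / (2261 × 210) = 705990 / 474810 = 1.48689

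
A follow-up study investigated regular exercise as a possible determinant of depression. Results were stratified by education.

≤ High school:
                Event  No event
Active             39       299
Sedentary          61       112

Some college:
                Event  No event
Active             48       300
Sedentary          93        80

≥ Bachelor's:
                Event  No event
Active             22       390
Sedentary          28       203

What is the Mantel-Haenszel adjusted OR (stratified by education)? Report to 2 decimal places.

0.22

OR_MH = Σ(aᵢdᵢ/nᵢ) / Σ(bᵢcᵢ/nᵢ), where nᵢ is the stratum total.
Stratum 1 (≤ High school): n = 511; a·d/n = 39·112/511 = 8.5479; b·c/n = 299·61/511 = 35.6928
Stratum 2 (Some college): n = 521; a·d/n = 48·80/521 = 7.3704; b·c/n = 300·93/521 = 53.5509
Stratum 3 (≥ Bachelor's): n = 643; a·d/n = 22·203/643 = 6.9456; b·c/n = 390·28/643 = 16.9829
OR_MH = (8.5479 + 7.3704 + 6.9456) / (35.6928 + 53.5509 + 16.9829) = 22.8640 / 106.2265 = 0.21524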